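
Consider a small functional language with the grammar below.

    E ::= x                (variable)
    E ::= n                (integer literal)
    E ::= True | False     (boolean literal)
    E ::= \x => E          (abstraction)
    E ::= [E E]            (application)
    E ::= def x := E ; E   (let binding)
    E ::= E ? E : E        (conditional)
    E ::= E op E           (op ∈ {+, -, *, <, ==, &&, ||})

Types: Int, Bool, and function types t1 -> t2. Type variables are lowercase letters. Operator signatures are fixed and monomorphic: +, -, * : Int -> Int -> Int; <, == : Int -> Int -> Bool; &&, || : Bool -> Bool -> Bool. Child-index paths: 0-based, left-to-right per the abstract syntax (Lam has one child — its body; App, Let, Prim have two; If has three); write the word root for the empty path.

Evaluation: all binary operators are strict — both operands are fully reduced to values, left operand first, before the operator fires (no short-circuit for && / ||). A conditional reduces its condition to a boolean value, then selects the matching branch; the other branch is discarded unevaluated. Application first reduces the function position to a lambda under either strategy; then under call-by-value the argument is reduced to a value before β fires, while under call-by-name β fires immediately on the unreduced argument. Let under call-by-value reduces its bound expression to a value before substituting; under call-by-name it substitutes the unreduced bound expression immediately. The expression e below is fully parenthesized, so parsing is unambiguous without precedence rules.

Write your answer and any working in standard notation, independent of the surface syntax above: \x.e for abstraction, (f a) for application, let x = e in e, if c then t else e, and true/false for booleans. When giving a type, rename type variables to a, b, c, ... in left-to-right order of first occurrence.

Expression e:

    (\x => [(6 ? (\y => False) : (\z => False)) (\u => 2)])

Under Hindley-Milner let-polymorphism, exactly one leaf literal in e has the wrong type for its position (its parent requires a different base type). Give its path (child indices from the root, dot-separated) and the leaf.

Derivation:
  unify Int ~ Bool
  FAIL: mismatch Int ~ Bool

Answer: 0.0.0 : 6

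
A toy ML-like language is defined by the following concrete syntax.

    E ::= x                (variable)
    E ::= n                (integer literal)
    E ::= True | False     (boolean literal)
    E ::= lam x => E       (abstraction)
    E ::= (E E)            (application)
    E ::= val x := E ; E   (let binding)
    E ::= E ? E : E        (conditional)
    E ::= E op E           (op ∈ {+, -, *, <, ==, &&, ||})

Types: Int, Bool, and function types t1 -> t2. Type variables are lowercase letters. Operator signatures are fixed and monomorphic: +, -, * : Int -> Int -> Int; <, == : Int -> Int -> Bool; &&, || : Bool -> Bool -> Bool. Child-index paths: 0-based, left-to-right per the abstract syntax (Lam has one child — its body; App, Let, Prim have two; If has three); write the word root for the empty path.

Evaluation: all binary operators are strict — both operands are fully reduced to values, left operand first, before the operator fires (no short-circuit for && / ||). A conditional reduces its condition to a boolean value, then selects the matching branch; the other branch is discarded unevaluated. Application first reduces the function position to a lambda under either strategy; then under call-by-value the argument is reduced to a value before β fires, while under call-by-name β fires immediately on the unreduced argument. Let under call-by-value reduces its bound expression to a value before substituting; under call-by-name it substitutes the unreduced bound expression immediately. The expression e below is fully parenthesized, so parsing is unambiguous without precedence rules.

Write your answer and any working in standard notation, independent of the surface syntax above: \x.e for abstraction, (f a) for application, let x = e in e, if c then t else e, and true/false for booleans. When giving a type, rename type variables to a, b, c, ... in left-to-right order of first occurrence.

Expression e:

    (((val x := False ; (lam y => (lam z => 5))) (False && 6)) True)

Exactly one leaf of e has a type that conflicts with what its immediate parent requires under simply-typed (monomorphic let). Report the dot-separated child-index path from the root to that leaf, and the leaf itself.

Answer: 0.1.1 : 6

Working:
let x : Bool
\z._ : b -> Int
\y._ : a -> b -> Int
  unify Bool ~ Bool
  unify Int ~ Bool
  FAIL: mismatch Int ~ Bool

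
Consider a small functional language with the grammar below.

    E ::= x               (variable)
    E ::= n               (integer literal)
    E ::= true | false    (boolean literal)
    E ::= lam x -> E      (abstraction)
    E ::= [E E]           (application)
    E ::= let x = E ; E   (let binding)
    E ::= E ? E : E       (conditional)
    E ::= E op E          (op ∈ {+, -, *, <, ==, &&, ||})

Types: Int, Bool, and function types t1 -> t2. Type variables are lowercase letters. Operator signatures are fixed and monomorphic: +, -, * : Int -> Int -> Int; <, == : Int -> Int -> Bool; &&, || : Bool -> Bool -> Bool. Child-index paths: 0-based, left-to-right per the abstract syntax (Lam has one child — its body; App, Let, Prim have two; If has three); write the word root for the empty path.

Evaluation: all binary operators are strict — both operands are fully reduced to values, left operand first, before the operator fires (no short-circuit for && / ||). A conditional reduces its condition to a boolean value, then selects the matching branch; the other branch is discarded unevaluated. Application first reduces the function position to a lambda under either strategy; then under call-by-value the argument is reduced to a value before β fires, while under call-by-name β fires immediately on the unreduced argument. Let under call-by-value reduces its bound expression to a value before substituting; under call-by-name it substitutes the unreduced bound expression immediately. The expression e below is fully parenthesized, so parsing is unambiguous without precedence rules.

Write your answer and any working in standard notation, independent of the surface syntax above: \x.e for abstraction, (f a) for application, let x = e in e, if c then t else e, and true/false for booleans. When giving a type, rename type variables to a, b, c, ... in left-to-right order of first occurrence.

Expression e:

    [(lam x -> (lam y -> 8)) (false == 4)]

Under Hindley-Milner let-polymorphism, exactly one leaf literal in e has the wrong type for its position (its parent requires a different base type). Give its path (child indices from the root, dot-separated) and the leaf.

Answer: 1.0 : false

Derivation:
\y._ : b -> Int
\x._ : a -> b -> Int
  unify Bool ~ Int
  FAIL: mismatch Bool ~ Int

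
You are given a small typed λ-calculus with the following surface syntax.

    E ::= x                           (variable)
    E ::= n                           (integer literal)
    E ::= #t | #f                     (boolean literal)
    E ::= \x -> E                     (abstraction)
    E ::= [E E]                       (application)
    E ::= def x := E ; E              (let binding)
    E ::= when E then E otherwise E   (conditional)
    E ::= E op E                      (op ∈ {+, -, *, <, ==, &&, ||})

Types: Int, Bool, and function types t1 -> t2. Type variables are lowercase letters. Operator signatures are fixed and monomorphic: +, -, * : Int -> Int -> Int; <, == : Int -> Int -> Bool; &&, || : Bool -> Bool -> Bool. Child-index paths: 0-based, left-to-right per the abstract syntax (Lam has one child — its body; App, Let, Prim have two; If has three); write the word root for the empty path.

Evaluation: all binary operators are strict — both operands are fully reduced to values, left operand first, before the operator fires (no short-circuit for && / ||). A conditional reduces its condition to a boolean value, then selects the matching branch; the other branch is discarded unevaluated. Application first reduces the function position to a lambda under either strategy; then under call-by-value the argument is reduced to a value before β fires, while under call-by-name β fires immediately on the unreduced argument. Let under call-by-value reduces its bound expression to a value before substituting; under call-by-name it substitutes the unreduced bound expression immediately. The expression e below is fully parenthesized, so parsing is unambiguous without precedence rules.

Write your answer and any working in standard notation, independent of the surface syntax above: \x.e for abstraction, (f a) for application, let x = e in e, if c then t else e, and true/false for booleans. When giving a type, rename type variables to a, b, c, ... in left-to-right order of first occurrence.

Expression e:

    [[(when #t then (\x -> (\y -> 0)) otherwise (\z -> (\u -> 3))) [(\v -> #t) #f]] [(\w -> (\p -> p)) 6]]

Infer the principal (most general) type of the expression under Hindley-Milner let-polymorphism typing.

Answer: Int

Derivation:
  unify Bool ~ Bool
\y._ : b -> Int
\x._ : a -> b -> Int
\u._ : d -> Int
\z._ : c -> d -> Int
  unify a -> b -> Int ~ c -> d -> Int
  unify a ~ c
  unify b -> Int ~ d -> Int
  unify b ~ d
  unify Int ~ Int
\v._ : e -> Bool
  unify e -> Bool ~ Bool -> f
  unify e ~ Bool
  unify Bool ~ f
_ _ : Bool
  unify c -> d -> Int ~ Bool -> g
  unify c ~ Bool
  unify d -> Int ~ g
_ _ : d -> Int
p : i
\p._ : i -> i
\w._ : h -> i -> i
  unify h -> i -> i ~ Int -> j
  unify h ~ Int
  unify i -> i ~ j
_ _ : i -> i
  unify d -> Int ~ (i -> i) -> k
  unify d ~ i -> i
  unify Int ~ k
_ _ : Int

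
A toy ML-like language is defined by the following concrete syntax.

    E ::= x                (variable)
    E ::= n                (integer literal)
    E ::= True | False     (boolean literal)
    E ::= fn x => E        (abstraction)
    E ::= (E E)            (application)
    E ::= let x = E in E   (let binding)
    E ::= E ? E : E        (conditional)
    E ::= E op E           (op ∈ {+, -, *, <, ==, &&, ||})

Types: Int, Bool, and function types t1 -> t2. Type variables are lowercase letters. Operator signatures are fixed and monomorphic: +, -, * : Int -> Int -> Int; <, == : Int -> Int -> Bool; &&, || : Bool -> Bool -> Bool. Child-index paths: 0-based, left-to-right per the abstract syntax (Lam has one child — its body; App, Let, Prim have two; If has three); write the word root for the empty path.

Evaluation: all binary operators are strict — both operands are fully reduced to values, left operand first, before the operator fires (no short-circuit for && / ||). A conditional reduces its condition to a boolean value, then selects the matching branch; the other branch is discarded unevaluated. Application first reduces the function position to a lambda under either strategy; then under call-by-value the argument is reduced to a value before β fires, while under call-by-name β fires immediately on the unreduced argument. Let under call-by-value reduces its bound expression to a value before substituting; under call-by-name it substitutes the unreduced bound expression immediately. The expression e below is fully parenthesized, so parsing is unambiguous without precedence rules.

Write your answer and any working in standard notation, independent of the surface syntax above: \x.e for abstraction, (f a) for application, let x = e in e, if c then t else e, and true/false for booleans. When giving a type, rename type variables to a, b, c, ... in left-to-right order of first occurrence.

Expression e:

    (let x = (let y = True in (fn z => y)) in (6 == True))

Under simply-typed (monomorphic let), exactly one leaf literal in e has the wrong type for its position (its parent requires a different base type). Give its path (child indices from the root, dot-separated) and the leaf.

Answer: 1.1 : true

Working:
let y : Bool
y : Bool
\z._ : a -> Bool
let x : a -> Bool
  unify Int ~ Int
  unify Bool ~ Int
  FAIL: mismatch Bool ~ Int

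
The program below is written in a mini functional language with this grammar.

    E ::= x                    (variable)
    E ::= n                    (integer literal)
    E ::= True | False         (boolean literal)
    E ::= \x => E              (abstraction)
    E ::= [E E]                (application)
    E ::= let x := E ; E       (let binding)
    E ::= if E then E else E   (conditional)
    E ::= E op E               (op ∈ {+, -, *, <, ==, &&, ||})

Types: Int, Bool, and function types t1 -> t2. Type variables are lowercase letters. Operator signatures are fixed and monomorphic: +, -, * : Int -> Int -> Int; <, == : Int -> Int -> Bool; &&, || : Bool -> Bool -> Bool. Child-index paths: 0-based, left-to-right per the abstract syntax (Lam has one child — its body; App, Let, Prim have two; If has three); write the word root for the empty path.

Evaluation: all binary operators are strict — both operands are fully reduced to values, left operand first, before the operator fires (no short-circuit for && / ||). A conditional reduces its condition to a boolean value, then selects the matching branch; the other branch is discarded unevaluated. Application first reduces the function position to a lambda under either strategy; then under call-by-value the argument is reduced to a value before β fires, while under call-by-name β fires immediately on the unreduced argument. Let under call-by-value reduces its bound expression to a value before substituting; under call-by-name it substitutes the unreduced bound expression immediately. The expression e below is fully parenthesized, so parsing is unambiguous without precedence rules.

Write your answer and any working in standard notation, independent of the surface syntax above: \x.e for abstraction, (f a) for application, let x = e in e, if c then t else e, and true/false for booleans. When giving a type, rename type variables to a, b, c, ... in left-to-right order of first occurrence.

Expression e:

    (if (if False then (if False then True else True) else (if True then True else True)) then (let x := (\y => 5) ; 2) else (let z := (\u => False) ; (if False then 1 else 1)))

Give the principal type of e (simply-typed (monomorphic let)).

Trace:
  unify Bool ~ Bool
  unify Bool ~ Bool
  unify Bool ~ Bool
  unify Bool ~ Bool
  unify Bool ~ Bool
  unify Bool ~ Bool
  unify Bool ~ Bool
\y._ : a -> Int
let x : a -> Int
\u._ : b -> Bool
let z : b -> Bool
  unify Bool ~ Bool
  unify Int ~ Int
  unify Int ~ Int

Answer: Int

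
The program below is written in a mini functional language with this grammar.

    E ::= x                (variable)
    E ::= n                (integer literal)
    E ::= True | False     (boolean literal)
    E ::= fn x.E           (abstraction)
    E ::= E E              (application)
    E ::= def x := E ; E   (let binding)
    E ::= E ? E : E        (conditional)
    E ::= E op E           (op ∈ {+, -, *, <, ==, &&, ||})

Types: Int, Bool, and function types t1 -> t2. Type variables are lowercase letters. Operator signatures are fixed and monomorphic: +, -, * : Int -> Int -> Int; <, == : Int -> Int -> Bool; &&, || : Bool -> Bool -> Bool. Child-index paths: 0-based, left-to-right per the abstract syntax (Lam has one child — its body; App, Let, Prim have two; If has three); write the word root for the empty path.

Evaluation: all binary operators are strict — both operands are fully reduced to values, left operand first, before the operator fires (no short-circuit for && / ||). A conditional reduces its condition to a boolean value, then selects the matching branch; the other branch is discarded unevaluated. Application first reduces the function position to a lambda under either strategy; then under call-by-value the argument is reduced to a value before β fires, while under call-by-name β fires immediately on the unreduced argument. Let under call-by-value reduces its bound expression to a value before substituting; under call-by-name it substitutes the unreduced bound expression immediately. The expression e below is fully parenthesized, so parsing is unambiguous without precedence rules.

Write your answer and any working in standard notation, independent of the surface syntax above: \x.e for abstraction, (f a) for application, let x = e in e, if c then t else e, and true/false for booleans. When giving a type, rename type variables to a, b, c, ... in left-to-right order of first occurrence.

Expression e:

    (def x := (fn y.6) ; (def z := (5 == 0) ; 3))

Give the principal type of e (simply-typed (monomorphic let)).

Derivation:
\y._ : a -> Int
let x : a -> Int
  unify Int ~ Int
  unify Int ~ Int
let z : Bool

Answer: Int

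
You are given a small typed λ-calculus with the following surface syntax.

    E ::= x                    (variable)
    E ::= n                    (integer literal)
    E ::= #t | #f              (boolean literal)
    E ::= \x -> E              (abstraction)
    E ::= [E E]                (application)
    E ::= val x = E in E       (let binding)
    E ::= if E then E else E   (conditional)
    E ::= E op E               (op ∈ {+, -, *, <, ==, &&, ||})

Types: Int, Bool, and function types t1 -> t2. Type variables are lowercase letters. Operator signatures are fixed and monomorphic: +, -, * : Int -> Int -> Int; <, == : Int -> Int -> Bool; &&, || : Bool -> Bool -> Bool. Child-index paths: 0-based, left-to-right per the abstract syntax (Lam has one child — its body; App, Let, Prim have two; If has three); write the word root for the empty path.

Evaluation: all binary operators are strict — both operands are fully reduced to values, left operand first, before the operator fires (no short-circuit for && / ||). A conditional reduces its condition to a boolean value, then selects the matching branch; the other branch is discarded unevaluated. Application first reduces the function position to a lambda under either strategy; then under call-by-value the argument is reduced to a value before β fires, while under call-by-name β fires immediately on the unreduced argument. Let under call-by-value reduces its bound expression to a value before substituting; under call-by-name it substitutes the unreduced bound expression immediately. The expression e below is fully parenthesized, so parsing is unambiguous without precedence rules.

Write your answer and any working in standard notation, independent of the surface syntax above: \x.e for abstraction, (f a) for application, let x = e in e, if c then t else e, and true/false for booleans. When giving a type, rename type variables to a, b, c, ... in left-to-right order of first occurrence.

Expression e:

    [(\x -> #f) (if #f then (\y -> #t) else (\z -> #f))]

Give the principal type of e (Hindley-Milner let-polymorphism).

Answer: Bool

Trace:
\x._ : a -> Bool
  unify Bool ~ Bool
\y._ : b -> Bool
\z._ : c -> Bool
  unify b -> Bool ~ c -> Bool
  unify b ~ c
  unify Bool ~ Bool
  unify a -> Bool ~ (c -> Bool) -> d
  unify a ~ c -> Bool
  unify Bool ~ d
_ _ : Bool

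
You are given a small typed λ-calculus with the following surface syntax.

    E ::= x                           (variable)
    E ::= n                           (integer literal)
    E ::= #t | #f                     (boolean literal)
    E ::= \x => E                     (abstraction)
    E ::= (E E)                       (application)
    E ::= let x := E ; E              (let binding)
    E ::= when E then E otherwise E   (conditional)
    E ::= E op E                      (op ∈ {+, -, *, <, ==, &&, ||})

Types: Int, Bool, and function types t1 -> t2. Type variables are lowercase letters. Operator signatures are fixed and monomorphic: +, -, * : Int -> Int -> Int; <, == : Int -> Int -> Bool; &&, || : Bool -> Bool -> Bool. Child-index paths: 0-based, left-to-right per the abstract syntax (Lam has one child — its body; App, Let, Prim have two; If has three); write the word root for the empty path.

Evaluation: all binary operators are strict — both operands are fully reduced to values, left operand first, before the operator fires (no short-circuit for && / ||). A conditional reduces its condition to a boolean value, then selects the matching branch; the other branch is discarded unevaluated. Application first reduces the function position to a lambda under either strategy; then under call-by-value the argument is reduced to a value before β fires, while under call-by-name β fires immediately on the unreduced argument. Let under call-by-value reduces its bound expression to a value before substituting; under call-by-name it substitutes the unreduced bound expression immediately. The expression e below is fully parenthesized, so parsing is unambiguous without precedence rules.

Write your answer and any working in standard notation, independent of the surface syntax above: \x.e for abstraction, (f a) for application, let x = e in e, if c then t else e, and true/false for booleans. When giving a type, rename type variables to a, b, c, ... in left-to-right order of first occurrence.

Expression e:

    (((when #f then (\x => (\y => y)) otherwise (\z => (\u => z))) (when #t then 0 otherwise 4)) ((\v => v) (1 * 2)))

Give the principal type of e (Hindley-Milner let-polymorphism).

Trace:
  unify Bool ~ Bool
y : b
\y._ : b -> b
\x._ : a -> b -> b
z : c
\u._ : d -> c
\z._ : c -> d -> c
  unify a -> b -> b ~ c -> d -> c
  unify a ~ c
  unify b -> b ~ d -> c
  unify b ~ d
  unify d ~ c
  unify Bool ~ Bool
  unify Int ~ Int
  unify c -> c -> c ~ Int -> e
  unify c ~ Int
  unify Int -> Int ~ e
_ _ : Int -> Int
v : f
\v._ : f -> f
  unify Int ~ Int
  unify Int ~ Int
  unify f -> f ~ Int -> g
  unify f ~ Int
  unify Int ~ g
_ _ : Int
  unify Int -> Int ~ Int -> h
  unify Int ~ Int
  unify Int ~ h
_ _ : Int

Answer: Int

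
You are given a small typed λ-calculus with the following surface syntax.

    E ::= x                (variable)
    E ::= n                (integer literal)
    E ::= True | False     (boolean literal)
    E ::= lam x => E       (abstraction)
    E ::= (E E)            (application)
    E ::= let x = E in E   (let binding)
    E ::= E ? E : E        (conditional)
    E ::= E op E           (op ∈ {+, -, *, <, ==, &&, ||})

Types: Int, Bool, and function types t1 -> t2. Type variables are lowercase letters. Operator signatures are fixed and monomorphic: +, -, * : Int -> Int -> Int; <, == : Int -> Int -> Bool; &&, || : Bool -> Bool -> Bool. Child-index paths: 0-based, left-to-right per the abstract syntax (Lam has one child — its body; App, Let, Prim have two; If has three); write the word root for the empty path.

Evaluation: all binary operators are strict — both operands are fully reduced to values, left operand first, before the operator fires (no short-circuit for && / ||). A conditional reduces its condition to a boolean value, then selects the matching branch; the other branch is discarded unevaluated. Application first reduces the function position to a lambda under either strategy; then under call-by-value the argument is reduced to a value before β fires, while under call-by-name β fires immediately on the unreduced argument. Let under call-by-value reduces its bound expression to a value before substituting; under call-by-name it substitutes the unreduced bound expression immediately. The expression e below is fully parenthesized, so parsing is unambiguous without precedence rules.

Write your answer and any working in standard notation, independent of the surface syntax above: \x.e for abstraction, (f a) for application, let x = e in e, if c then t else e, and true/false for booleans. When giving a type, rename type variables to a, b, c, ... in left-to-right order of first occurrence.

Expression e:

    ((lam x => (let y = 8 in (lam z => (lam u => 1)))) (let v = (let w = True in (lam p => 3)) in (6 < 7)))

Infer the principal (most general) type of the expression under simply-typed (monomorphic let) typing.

Answer: a -> b -> Int

Derivation:
let y : Int
\u._ : c -> Int
\z._ : b -> c -> Int
\x._ : a -> b -> c -> Int
let w : Bool
\p._ : d -> Int
let v : d -> Int
  unify Int ~ Int
  unify Int ~ Int
  unify a -> b -> c -> Int ~ Bool -> e
  unify a ~ Bool
  unify b -> c -> Int ~ e
_ _ : b -> c -> Int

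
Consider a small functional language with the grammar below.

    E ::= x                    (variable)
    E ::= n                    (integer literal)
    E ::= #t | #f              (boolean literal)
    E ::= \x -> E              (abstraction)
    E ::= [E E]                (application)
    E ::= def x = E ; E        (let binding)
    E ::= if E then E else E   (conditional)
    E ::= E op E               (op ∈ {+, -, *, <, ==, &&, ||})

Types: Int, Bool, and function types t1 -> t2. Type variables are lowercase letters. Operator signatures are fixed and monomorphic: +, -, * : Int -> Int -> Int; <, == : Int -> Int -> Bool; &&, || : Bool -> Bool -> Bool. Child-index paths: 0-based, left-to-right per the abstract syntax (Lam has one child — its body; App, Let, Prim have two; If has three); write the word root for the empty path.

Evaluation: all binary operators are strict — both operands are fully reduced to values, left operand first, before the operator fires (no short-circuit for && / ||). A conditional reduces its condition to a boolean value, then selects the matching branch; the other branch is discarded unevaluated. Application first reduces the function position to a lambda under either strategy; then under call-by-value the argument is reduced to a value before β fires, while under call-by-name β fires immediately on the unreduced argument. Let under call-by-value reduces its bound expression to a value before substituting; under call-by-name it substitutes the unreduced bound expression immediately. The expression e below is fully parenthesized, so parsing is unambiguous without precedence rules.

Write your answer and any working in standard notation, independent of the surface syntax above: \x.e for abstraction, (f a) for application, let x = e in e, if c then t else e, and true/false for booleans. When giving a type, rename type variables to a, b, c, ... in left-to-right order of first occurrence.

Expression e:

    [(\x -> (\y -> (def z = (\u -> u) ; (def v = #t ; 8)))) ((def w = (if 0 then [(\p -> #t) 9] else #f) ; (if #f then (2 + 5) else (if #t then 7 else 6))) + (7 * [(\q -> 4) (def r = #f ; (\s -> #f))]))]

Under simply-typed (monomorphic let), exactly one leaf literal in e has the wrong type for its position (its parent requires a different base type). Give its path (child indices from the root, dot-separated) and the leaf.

Derivation:
u : c
\u._ : c -> c
let z : c -> c
let v : Bool
\y._ : b -> Int
\x._ : a -> b -> Int
  unify Int ~ Bool
  FAIL: mismatch Int ~ Bool

Answer: 1.0.0.0 : 0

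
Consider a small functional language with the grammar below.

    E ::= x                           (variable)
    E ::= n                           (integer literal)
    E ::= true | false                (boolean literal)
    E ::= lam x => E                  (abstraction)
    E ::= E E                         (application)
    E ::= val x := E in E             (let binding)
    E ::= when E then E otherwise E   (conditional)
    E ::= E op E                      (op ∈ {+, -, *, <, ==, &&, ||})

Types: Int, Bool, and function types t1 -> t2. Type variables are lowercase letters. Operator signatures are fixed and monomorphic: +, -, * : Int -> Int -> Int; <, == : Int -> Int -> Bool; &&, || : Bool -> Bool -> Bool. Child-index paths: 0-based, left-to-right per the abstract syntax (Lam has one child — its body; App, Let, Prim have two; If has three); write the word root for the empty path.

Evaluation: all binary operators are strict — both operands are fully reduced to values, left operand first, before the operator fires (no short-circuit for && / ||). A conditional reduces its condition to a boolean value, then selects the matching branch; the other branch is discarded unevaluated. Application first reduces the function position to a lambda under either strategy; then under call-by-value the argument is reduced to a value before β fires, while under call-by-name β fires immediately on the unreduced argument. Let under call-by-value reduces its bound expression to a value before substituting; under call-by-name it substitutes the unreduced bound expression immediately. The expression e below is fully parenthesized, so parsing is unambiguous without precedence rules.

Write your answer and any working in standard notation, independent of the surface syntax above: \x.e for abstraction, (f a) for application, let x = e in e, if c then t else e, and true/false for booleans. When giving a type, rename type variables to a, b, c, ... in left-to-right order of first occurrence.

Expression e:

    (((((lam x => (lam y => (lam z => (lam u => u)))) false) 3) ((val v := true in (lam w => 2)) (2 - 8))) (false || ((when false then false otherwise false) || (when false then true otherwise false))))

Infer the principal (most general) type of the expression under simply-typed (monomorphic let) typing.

Answer: Bool

Trace:
u : d
\u._ : d -> d
\z._ : c -> d -> d
\y._ : b -> c -> d -> d
\x._ : a -> b -> c -> d -> d
  unify a -> b -> c -> d -> d ~ Bool -> e
  unify a ~ Bool
  unify b -> c -> d -> d ~ e
_ _ : b -> c -> d -> d
  unify b -> c -> d -> d ~ Int -> f
  unify b ~ Int
  unify c -> d -> d ~ f
_ _ : c -> d -> d
let v : Bool
\w._ : g -> Int
  unify Int ~ Int
  unify Int ~ Int
  unify g -> Int ~ Int -> h
  unify g ~ Int
  unify Int ~ h
_ _ : Int
  unify c -> d -> d ~ Int -> i
  unify c ~ Int
  unify d -> d ~ i
_ _ : d -> d
  unify Bool ~ Bool
  unify Bool ~ Bool
  unify Bool ~ Bool
  unify Bool ~ Bool
  unify Bool ~ Bool
  unify Bool ~ Bool
  unify Bool ~ Bool
  unify Bool ~ Bool
  unify d -> d ~ Bool -> j
  unify d ~ Bool
  unify Bool ~ j
_ _ : Bool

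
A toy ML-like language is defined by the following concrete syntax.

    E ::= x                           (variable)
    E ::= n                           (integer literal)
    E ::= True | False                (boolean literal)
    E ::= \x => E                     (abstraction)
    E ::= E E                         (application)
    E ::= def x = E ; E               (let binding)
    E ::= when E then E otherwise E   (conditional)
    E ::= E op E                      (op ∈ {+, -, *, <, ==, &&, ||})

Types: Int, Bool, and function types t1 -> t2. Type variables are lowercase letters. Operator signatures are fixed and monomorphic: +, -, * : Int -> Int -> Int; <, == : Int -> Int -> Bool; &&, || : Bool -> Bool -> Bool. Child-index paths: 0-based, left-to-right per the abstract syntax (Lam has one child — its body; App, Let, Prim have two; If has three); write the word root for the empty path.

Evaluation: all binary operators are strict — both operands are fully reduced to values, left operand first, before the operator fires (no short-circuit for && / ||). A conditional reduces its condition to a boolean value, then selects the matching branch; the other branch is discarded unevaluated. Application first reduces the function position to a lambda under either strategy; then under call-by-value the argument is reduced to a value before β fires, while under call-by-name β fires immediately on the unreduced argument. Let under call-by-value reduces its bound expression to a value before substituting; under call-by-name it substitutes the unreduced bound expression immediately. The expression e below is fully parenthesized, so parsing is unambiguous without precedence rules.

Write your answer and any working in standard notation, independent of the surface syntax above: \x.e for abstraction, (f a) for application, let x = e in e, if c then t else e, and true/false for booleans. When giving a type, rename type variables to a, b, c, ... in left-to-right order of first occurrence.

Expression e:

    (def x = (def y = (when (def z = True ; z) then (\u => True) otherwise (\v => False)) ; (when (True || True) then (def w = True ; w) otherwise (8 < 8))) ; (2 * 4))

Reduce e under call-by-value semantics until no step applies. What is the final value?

Working:
step 0: (let x = (let y = (if (let z = true in z) then (\u.true) else (\v.false)) in (if (true || true) then (let w = true in w) else (8 < 8))) in (2 * 4))
step 1: [let@0.0.0] (let x = (let y = (if true then (\u.true) else (\v.false)) in (if (true || true) then (let w = true in w) else (8 < 8))) in (2 * 4))
step 2: [if@0.0] (let x = (let y = (\u.true) in (if (true || true) then (let w = true in w) else (8 < 8))) in (2 * 4))
step 3: [let@0] (let x = (if (true || true) then (let w = true in w) else (8 < 8)) in (2 * 4))
step 4: [delta@0.0] (let x = (if true then (let w = true in w) else (8 < 8)) in (2 * 4))
step 5: [if@0] (let x = (let w = true in w) in (2 * 4))
step 6: [let@0] (let x = true in (2 * 4))
step 7: [let@root] (2 * 4)
step 8: [delta@root] 8

Answer: 8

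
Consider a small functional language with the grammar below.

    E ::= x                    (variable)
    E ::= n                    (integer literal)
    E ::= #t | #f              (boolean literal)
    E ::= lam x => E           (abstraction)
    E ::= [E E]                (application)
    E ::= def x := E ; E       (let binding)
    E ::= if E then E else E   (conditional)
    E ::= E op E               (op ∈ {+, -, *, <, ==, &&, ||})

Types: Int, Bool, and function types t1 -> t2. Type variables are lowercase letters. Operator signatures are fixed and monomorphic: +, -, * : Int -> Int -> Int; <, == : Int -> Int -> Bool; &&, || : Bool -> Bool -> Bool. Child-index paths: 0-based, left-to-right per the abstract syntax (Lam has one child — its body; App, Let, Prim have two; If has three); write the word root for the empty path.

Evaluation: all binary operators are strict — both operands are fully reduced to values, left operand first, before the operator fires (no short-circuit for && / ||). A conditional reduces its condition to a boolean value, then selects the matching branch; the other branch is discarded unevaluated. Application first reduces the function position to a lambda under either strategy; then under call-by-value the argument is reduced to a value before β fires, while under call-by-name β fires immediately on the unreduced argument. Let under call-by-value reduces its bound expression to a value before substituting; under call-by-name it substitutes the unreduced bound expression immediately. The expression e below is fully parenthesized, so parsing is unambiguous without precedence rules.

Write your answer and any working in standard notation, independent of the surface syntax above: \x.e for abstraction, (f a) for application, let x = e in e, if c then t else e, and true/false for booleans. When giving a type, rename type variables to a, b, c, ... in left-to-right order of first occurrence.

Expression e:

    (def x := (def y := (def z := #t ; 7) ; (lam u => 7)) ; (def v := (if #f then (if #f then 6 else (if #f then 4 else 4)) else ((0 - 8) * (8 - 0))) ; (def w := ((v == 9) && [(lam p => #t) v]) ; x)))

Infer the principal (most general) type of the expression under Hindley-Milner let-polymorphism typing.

Answer: a -> Int

Working:
let z : Bool
let y : Int
\u._ : a -> Int
let x : forall. a -> Int
  unify Bool ~ Bool
  unify Bool ~ Bool
  unify Bool ~ Bool
  unify Int ~ Int
  unify Int ~ Int
  unify Int ~ Int
  unify Int ~ Int
  unify Int ~ Int
  unify Int ~ Int
  unify Int ~ Int
  unify Int ~ Int
  unify Int ~ Int
let v : Int
v : Int
  unify Int ~ Int
  unify Int ~ Int
  unify Bool ~ Bool
\p._ : b -> Bool
v : Int
  unify b -> Bool ~ Int -> c
  unify b ~ Int
  unify Bool ~ c
_ _ : Bool
  unify Bool ~ Bool
let w : Bool
x : d -> Int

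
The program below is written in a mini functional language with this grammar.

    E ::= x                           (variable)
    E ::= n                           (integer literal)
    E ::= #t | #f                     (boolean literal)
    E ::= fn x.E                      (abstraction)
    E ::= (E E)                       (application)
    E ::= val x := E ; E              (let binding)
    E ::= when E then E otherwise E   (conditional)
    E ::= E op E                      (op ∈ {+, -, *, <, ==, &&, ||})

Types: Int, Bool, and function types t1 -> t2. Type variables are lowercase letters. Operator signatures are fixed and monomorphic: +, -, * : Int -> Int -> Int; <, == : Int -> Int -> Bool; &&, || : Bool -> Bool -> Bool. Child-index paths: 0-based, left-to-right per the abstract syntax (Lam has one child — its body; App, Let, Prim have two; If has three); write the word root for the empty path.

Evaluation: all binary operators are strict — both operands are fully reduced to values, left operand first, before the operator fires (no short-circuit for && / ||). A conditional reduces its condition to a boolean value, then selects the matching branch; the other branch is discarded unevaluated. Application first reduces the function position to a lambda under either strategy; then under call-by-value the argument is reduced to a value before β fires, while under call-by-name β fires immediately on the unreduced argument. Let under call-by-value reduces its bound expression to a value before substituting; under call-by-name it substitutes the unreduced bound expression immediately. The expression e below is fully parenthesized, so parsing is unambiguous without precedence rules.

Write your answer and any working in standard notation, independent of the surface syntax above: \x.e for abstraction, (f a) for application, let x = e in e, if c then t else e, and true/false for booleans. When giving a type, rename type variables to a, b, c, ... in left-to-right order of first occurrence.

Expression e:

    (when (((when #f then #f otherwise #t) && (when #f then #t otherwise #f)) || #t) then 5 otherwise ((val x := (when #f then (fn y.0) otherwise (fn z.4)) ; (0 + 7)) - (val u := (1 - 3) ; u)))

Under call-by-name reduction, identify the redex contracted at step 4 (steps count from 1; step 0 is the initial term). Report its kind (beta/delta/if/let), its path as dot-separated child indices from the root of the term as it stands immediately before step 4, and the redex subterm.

Answer: delta at 0 : (false || true)

Trace:
step 0: (if (((if false then false else true) && (if false then true else false)) || true) then 5 else ((let x = (if false then (\y.0) else (\z.4)) in (0 + 7)) - (let u = (1 - 3) in u)))
step 1: [if@0.0.0] (if ((true && (if false then true else false)) || true) then 5 else ((let x = (if false then (\y.0) else (\z.4)) in (0 + 7)) - (let u = (1 - 3) in u)))
step 2: [if@0.0.1] (if ((true && false) || true) then 5 else ((let x = (if false then (\y.0) else (\z.4)) in (0 + 7)) - (let u = (1 - 3) in u)))
step 3: [delta@0.0] (if (false || true) then 5 else ((let x = (if false then (\y.0) else (\z.4)) in (0 + 7)) - (let u = (1 - 3) in u)))
step 4: [delta@0] (if true then 5 else ((let x = (if false then (\y.0) else (\z.4)) in (0 + 7)) - (let u = (1 - 3) in u)))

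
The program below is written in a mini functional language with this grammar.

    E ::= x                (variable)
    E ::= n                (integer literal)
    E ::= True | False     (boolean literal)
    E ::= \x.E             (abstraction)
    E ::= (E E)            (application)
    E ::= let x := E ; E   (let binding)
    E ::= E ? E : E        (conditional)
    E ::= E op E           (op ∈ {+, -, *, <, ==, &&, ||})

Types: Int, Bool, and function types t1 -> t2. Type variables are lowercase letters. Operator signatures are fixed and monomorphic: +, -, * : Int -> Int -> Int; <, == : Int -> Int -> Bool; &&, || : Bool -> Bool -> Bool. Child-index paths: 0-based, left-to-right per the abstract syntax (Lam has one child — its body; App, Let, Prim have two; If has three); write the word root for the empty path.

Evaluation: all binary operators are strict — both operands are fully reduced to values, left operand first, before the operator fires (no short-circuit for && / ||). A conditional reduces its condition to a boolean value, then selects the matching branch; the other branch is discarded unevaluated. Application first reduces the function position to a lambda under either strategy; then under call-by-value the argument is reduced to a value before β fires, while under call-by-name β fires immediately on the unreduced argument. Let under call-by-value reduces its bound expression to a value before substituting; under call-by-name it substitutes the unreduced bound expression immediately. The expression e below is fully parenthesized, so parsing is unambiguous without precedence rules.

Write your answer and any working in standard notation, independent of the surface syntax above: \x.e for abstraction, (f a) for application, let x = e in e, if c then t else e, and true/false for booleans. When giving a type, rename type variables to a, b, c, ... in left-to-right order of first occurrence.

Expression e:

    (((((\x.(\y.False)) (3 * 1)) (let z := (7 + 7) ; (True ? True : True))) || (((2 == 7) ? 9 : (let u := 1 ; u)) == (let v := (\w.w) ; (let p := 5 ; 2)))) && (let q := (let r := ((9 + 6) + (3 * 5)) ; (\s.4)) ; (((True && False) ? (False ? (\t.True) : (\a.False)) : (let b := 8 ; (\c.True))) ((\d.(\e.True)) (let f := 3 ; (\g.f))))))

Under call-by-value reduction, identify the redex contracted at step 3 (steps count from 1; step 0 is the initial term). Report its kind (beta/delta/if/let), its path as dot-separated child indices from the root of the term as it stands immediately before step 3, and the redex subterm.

Answer: delta at 0.0.1.0 : (7 + 7)

Working:
step 0: (((((\x.(\y.false)) (3 * 1)) (let z = (7 + 7) in (if true then true else true))) || ((if (2 == 7) then 9 else (let u = 1 in u)) == (let v = (\w.w) in (let p = 5 in 2)))) && (let q = (let r = ((9 + 6) + (3 * 5)) in (\s.4)) in ((if (true && false) then (if false then (\t.true) else (\a.false)) else (let b = 8 in (\c.true))) ((\d.(\e.true)) (let f = 3 in (\g.f))))))
step 1: [delta@0.0.0.1] (((((\x.(\y.false)) 3) (let z = (7 + 7) in (if true then true else true))) || ((if (2 == 7) then 9 else (let u = 1 in u)) == (let v = (\w.w) in (let p = 5 in 2)))) && (let q = (let r = ((9 + 6) + (3 * 5)) in (\s.4)) in ((if (true && false) then (if false then (\t.true) else (\a.false)) else (let b = 8 in (\c.true))) ((\d.(\e.true)) (let f = 3 in (\g.f))))))
step 2: [beta@0.0.0] ((((\y.false) (let z = (7 + 7) in (if true then true else true))) || ((if (2 == 7) then 9 else (let u = 1 in u)) == (let v = (\w.w) in (let p = 5 in 2)))) && (let q = (let r = ((9 + 6) + (3 * 5)) in (\s.4)) in ((if (true && false) then (if false then (\t.true) else (\a.false)) else (let b = 8 in (\c.true))) ((\d.(\e.true)) (let f = 3 in (\g.f))))))
step 3: [delta@0.0.1.0] ((((\y.false) (let z = 14 in (if true then true else true))) || ((if (2 == 7) then 9 else (let u = 1 in u)) == (let v = (\w.w) in (let p = 5 in 2)))) && (let q = (let r = ((9 + 6) + (3 * 5)) in (\s.4)) in ((if (true && false) then (if false then (\t.true) else (\a.false)) else (let b = 8 in (\c.true))) ((\d.(\e.true)) (let f = 3 in (\g.f))))))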